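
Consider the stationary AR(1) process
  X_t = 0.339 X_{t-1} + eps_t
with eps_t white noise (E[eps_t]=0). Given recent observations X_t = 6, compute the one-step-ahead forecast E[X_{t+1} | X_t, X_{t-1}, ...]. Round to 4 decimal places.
E[X_{t+1} \mid \mathcal F_t] = 2.0340

For an AR(p) model X_t = c + sum_i phi_i X_{t-i} + eps_t, the
one-step-ahead conditional mean is
  E[X_{t+1} | X_t, ...] = c + sum_i phi_i X_{t+1-i}.
Substitute known values:
  E[X_{t+1} | ...] = (0.339) * (6)
                   = 2.0340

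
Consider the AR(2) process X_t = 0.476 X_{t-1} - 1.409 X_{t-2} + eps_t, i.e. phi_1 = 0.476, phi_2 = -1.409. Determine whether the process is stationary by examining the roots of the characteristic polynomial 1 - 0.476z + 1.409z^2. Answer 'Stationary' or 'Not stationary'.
\text{Not stationary}

The AR(p) characteristic polynomial is P(z) = 1 - 0.476z + 1.409z^2.
Stationarity requires all roots to lie outside the unit circle, i.e. |z| > 1 for every root.
Set 1 + (-0.476) z + (1.409) z^2 = 0, i.e. a z^2 + b z + c = 0 with a = 1.409, b = -0.476, c = 1.
Discriminant D = b^2 - 4ac = (-0.476)^2 - 4*(1.409)*1 = 0.226576 - (5.636) = -5.409424.
D < 0, so the roots are the complex-conjugate pair z = (-b +/- i sqrt(-D)) / (2a) = 0.1689 +/- 0.8253i.
For a conjugate pair |z|^2 = z * conj(z) = (product of roots) = c/a = 1/(1.409) = 0.709723, so |z| = sqrt(0.709723) = 0.8425 for both roots.
Moduli of all roots: 0.8425, 0.8425.
All moduli strictly greater than 1? No.
Verdict: Not stationary.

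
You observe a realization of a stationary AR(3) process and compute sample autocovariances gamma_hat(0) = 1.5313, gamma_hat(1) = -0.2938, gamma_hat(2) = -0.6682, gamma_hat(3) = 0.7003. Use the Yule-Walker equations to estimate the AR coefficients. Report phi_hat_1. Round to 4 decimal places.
\hat\phi_{1} = -0.1260

The Yule-Walker equations for an AR(p) process read, in matrix form,
  Gamma_p phi = r_p,   with   (Gamma_p)_{ij} = gamma(|i - j|),
                       (r_p)_i = gamma(i),   i,j = 1..p.
Substitute the sample gammas (Toeplitz matrix and right-hand side of size 3):
  Gamma_p = [[1.5313, -0.2938, -0.6682], [-0.2938, 1.5313, -0.2938], [-0.6682, -0.2938, 1.5313]]
  r_p     = [-0.2938, -0.6682, 0.7003]
Written out (R1..R3):
  (R1) 1.5313 phi_1 - 0.2938 phi_2 - 0.6682 phi_3 = -0.2938
  (R2) -0.2938 phi_1 + 1.5313 phi_2 - 0.2938 phi_3 = -0.6682
  (R3) -0.6682 phi_1 - 0.2938 phi_2 + 1.5313 phi_3 = 0.7003
Gaussian elimination:
  R2 <- R2 - (-0.2938/1.5313) R1 = R2 - (-0.191863) R1:  1.474931 phi_2 - 0.422003 phi_3 = -0.724569
  R3 <- R3 - (-0.6682/1.5313) R1 = R3 - (-0.436361) R1:  -0.422003 phi_2 + 1.239723 phi_3 = 0.572097
  R3 <- R3 - (-0.422003/1.474931) R2 = R3 - (-0.286117) R2:  1.118981 phi_3 = 0.364785
Back-substitution:
  phi_hat_3 = 0.364785 / 1.118981 = 0.325998
  phi_hat_2 = (-0.724569 - (-0.422003)(0.325998)) / 1.474931 = -0.397983
  phi_hat_1 = (-0.2938 - (-0.2938)(-0.397983) - (-0.6682)(0.325998)) / 1.5313 = -0.125969
So phi_hat = [-0.1260, -0.3980, 0.3260].
Therefore phi_hat_1 = -0.1260.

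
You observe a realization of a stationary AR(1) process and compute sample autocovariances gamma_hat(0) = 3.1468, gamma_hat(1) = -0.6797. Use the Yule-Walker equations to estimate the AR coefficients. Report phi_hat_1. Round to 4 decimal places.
\hat\phi_{1} = -0.2160

The Yule-Walker equations for an AR(p) process read, in matrix form,
  Gamma_p phi = r_p,   with   (Gamma_p)_{ij} = gamma(|i - j|),
                       (r_p)_i = gamma(i),   i,j = 1..p.
Substitute the sample gammas (Toeplitz matrix and right-hand side of size 1):
  Gamma_p = [[3.1468]]
  r_p     = [-0.6797]
With p = 1 this is the single equation gamma(0) phi_1 = gamma(1):
  phi_hat_1 = gamma(1) / gamma(0) = -0.6797 / 3.1468 = -0.2160.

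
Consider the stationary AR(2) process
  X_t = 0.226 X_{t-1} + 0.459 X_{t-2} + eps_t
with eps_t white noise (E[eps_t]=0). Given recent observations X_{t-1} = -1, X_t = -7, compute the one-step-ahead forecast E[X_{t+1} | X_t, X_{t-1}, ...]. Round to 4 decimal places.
E[X_{t+1} \mid \mathcal F_t] = -2.0410

For an AR(p) model X_t = c + sum_i phi_i X_{t-i} + eps_t, the
one-step-ahead conditional mean is
  E[X_{t+1} | X_t, ...] = c + sum_i phi_i X_{t+1-i}.
Substitute known values:
  E[X_{t+1} | ...] = (0.226) * (-7) + (0.459) * (-1)
                   = -2.0410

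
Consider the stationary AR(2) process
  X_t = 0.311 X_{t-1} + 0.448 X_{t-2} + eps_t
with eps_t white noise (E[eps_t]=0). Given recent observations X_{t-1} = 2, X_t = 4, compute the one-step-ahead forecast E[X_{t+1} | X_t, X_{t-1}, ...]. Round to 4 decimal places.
E[X_{t+1} \mid \mathcal F_t] = 2.1400

For an AR(p) model X_t = c + sum_i phi_i X_{t-i} + eps_t, the
one-step-ahead conditional mean is
  E[X_{t+1} | X_t, ...] = c + sum_i phi_i X_{t+1-i}.
Substitute known values:
  E[X_{t+1} | ...] = (0.311) * (4) + (0.448) * (2)
                   = 2.1400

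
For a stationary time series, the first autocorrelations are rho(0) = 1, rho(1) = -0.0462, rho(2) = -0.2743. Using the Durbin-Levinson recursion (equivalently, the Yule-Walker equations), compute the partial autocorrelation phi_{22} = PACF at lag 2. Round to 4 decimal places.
\phi_{22} = -0.2770

The PACF at lag k is phi_{kk}, the last component of the solution
to the Yule-Walker system G_k phi = r_k where
  (G_k)_{ij} = rho(|i - j|), (r_k)_i = rho(i), i,j = 1..k.
Equivalently, Durbin-Levinson gives phi_{kk} iteratively:
  phi_{11} = rho(1)
  phi_{kk} = [rho(k) - sum_{j=1..k-1} phi_{k-1,j} rho(k-j)]
            / [1 - sum_{j=1..k-1} phi_{k-1,j} rho(j)],
  phi_{k,j} = phi_{k-1,j} - phi_{kk} phi_{k-1,k-j},  j = 1..k-1.
Step k = 1:
  phi_11 = rho(1) = -0.0462.
Step k = 2:
  phi_22 = [rho(2) - phi_11 rho(1)] / [1 - phi_11 rho(1)] = [-0.2743 - (-0.0462)(-0.0462)] / [1 - (-0.0462)(-0.0462)]
         = -0.27643444 / 0.99786556 = -0.277.
Therefore phi_{22} = -0.2770.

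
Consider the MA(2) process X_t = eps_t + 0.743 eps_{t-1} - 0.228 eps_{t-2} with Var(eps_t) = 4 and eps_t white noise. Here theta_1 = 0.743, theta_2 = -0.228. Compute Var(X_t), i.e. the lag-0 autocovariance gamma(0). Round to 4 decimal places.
\gamma(0) = 6.4161

For an MA(q) process X_t = eps_t + sum_i theta_i eps_{t-i} with
Var(eps_t) = sigma^2, the variance is
  gamma(0) = sigma^2 * (1 + sum_i theta_i^2).
  sum_i theta_i^2 = (0.743)^2 + (-0.228)^2 = 0.552049 + 0.051984 = 0.604033.
  gamma(0) = 4 * (1 + 0.604033) = 4 * 1.604033 = 6.416132, which rounds to 6.4161.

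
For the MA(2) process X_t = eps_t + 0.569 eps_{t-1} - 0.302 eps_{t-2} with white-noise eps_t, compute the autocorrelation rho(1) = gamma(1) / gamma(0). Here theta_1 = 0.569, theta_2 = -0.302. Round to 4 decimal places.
\rho(1) = 0.2807

For an MA(q) process with theta_0 = 1, the autocovariance is
  gamma(k) = sigma^2 * sum_{i=0..q-k} theta_i * theta_{i+k},
and rho(k) = gamma(k) / gamma(0). Sigma^2 cancels.
  numerator   = (1)*(0.569) + (0.569)*(-0.302) = 0.397162.
  denominator = (1)^2 + (0.569)^2 + (-0.302)^2 = 1.414965.
  rho(1) = 0.397162 / 1.414965 = 0.2807.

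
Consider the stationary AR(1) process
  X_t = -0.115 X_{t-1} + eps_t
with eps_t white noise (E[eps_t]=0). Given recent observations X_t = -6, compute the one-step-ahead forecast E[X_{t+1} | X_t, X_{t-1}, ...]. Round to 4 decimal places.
E[X_{t+1} \mid \mathcal F_t] = 0.6900

For an AR(p) model X_t = c + sum_i phi_i X_{t-i} + eps_t, the
one-step-ahead conditional mean is
  E[X_{t+1} | X_t, ...] = c + sum_i phi_i X_{t+1-i}.
Substitute known values:
  E[X_{t+1} | ...] = (-0.115) * (-6)
                   = 0.6900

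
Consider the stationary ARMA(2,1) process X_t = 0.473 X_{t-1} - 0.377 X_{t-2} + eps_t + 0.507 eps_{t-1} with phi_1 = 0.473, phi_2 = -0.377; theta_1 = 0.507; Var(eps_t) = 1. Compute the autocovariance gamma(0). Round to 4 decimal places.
\gamma(0) = 2.1217

Multiply the model equation by X_{t-k} and take expectations. With theta_0 = psi_0 = 1 and psi_j the MA(infinity) weights, this gives
  gamma(k) - sum_i phi_i gamma(k-i) = c_k,
  c_k = sigma^2 * sum_{j=k..q} theta_j psi_{j-k}   (c_k = 0 for k > q),
using gamma(-m) = gamma(m).
psi-weights needed (psi_j = theta_j + sum_i phi_i psi_{j-i}):
  psi_1 = theta_1 + phi_1 = 0.507 + (0.473) = 0.98
Right-hand sides:
  c_0 = sigma^2 (1 + theta_1 psi_1) = 1 * (1 + (0.507)(0.98)) = 1 * 1.49686 = 1.49686
  c_1 = sigma^2 theta_1 = 1 * (0.507) = 0.507
  c_2 = 0
Equations for k = 0, 1, 2 (AR order 2, c_2 = 0):
  (E0) gamma(0) = phi_1 gamma(1) + phi_2 gamma(2) + c_0
  (E1) gamma(1) = phi_1 gamma(0) + phi_2 gamma(1) + c_1
  (E2) gamma(2) = phi_1 gamma(1) + phi_2 gamma(0)
From (E1): gamma(1) = A gamma(0) + B with
  A = phi_1 / (1 - phi_2) = 0.473 / 1.377 = 0.3435,   B = c_1 / (1 - phi_2) = 0.507 / 1.377 = 0.368192.
Insert (E2) into (E0): gamma(0) (1 - phi_2^2) = phi_1 (1 + phi_2) gamma(1) + c_0.
  phi_1 (1 + phi_2) = (0.473)(0.623) = 0.294679,   1 - phi_2^2 = 0.857871.
Replace gamma(1) by A gamma(0) + B and collect gamma(0):
  gamma(0) [0.857871 - (0.294679)(0.3435)] = (0.294679)(0.368192) + 1.49686
  gamma(0) * 0.756649 = 1.605358
  gamma(0) = 1.605358 / 0.756649 = 2.121669.
Therefore gamma(0) = 2.1217 (to 4 decimal places).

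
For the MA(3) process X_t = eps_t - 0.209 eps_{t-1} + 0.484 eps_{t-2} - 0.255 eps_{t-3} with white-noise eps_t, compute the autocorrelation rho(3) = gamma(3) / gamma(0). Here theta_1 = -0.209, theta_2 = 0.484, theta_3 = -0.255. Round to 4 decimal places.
\rho(3) = -0.1899

For an MA(q) process with theta_0 = 1, the autocovariance is
  gamma(k) = sigma^2 * sum_{i=0..q-k} theta_i * theta_{i+k},
and rho(k) = gamma(k) / gamma(0). Sigma^2 cancels.
  numerator   = (1)*(-0.255) = -0.255.
  denominator = (1)^2 + (-0.209)^2 + (0.484)^2 + (-0.255)^2 = 1.342962.
  rho(3) = -0.255 / 1.342962 = -0.1899.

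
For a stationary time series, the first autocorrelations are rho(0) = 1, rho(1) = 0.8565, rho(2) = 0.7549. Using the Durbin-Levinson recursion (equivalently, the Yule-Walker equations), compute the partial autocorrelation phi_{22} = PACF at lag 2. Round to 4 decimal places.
\phi_{22} = 0.0800

The PACF at lag k is phi_{kk}, the last component of the solution
to the Yule-Walker system G_k phi = r_k where
  (G_k)_{ij} = rho(|i - j|), (r_k)_i = rho(i), i,j = 1..k.
Equivalently, Durbin-Levinson gives phi_{kk} iteratively:
  phi_{11} = rho(1)
  phi_{kk} = [rho(k) - sum_{j=1..k-1} phi_{k-1,j} rho(k-j)]
            / [1 - sum_{j=1..k-1} phi_{k-1,j} rho(j)],
  phi_{k,j} = phi_{k-1,j} - phi_{kk} phi_{k-1,k-j},  j = 1..k-1.
Step k = 1:
  phi_11 = rho(1) = 0.8565.
Step k = 2:
  phi_22 = [rho(2) - phi_11 rho(1)] / [1 - phi_11 rho(1)] = [0.7549 - (0.8565)(0.8565)] / [1 - (0.8565)(0.8565)]
         = 0.02130775 / 0.26640775 = 0.08.
Therefore phi_{22} = 0.0800.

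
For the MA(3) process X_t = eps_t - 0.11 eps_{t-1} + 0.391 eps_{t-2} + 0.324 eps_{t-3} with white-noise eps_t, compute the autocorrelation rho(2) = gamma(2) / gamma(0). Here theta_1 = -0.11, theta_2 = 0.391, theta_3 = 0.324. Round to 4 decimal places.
\rho(2) = 0.2798

For an MA(q) process with theta_0 = 1, the autocovariance is
  gamma(k) = sigma^2 * sum_{i=0..q-k} theta_i * theta_{i+k},
and rho(k) = gamma(k) / gamma(0). Sigma^2 cancels.
  numerator   = (1)*(0.391) + (-0.11)*(0.324) = 0.35536.
  denominator = (1)^2 + (-0.11)^2 + (0.391)^2 + (0.324)^2 = 1.269957.
  rho(2) = 0.35536 / 1.269957 = 0.2798.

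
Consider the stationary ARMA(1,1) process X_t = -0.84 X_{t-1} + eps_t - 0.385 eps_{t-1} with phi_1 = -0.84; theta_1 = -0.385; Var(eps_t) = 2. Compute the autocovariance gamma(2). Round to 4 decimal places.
\gamma(2) = 9.2512

Multiply the model equation by X_{t-k} and take expectations. With theta_0 = psi_0 = 1 and psi_j the MA(infinity) weights, this gives
  gamma(k) - sum_i phi_i gamma(k-i) = c_k,
  c_k = sigma^2 * sum_{j=k..q} theta_j psi_{j-k}   (c_k = 0 for k > q),
using gamma(-m) = gamma(m).
psi-weights needed (psi_j = theta_j + sum_i phi_i psi_{j-i}):
  psi_1 = theta_1 + phi_1 = -0.385 + (-0.84) = -1.225
Right-hand sides:
  c_0 = sigma^2 (1 + theta_1 psi_1) = 2 * (1 + (-0.385)(-1.225)) = 2 * 1.471625 = 2.94325
  c_1 = sigma^2 theta_1 = 2 * (-0.385) = -0.77
  c_2 = 0
Equations for k = 0 and k = 1 (AR order 1):
  gamma(0) = phi_1 gamma(1) + c_0
  gamma(1) = phi_1 gamma(0) + c_1
Substituting the second into the first: gamma(0) (1 - phi_1^2) = c_0 + phi_1 c_1, so
  gamma(0) = (c_0 + phi_1 c_1) / (1 - phi_1^2) = (2.94325 + (-0.84)(-0.77)) / (1 - (-0.84)^2) = 3.59005 / 0.2944 = 12.194463.
  gamma(1) = phi_1 gamma(0) + c_1 = (-0.84)(12.194463) + (-0.77) = -11.013349.
For k = 2 (> q): gamma(2) = phi_1 gamma(1) = (-0.84)(-11.013349) = 9.251213.
Therefore gamma(2) = 9.2512 (to 4 decimal places).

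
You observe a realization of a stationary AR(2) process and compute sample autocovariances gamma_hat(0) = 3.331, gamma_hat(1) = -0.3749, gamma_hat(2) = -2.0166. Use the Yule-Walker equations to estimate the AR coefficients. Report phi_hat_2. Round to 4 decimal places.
\hat\phi_{2} = -0.6260

The Yule-Walker equations for an AR(p) process read, in matrix form,
  Gamma_p phi = r_p,   with   (Gamma_p)_{ij} = gamma(|i - j|),
                       (r_p)_i = gamma(i),   i,j = 1..p.
Substitute the sample gammas (Toeplitz matrix and right-hand side of size 2):
  Gamma_p = [[3.331, -0.3749], [-0.3749, 3.331]]
  r_p     = [-0.3749, -2.0166]
Written out:
  3.331 phi_1 - 0.3749 phi_2 = -0.3749
  -0.3749 phi_1 + 3.331 phi_2 = -2.0166
Solve by Cramer's rule:
  det = gamma(0)^2 - gamma(1)^2 = (3.331)^2 - (-0.3749)^2 = 11.095561 - 0.14055001 = 10.95501099
  phi_hat_1 = [gamma(1) gamma(0) - gamma(1) gamma(2)] / det = [(-0.3749)(3.331) - (-0.3749)(-2.0166)] / 10.95501099 = -2.00481524 / 10.95501099 = -0.183
  phi_hat_2 = [gamma(0) gamma(2) - gamma(1)^2] / det = [(3.331)(-2.0166) - (-0.3749)^2] / 10.95501099 = -6.85784461 / 10.95501099 = -0.626
So phi_hat = [-0.1830, -0.6260].
Therefore phi_hat_2 = -0.6260.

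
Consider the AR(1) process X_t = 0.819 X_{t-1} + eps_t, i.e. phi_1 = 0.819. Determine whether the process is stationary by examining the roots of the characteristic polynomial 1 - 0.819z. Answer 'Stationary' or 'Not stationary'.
\text{Stationary}

The AR(p) characteristic polynomial is P(z) = 1 - 0.819z.
Stationarity requires all roots to lie outside the unit circle, i.e. |z| > 1 for every root.
This is linear in z: 1 + (-0.819) z = 0  =>  z = -1/(-0.819) = 1.221001,  |z| = 1.221001.
Moduli of all roots: 1.2210.
All moduli strictly greater than 1? Yes.
Verdict: Stationary.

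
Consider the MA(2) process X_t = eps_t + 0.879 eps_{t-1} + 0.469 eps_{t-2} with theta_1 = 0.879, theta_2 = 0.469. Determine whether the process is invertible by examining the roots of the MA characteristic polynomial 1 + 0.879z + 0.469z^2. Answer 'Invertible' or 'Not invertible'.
\text{Invertible}

The MA(q) characteristic polynomial is P(z) = 1 + 0.879z + 0.469z^2.
Invertibility requires all roots to lie outside the unit circle, i.e. |z| > 1 for every root.
Set 1 + (0.879) z + (0.469) z^2 = 0, i.e. a z^2 + b z + c = 0 with a = 0.469, b = 0.879, c = 1.
Discriminant D = b^2 - 4ac = (0.879)^2 - 4*(0.469)*1 = 0.772641 - (1.876) = -1.103359.
D < 0, so the roots are the complex-conjugate pair z = (-b +/- i sqrt(-D)) / (2a) = -0.9371 +/- 1.1198i.
For a conjugate pair |z|^2 = z * conj(z) = (product of roots) = c/a = 1/(0.469) = 2.132196, so |z| = sqrt(2.132196) = 1.4602 for both roots.
Moduli of all roots: 1.4602, 1.4602.
All moduli strictly greater than 1? Yes.
Verdict: Invertible.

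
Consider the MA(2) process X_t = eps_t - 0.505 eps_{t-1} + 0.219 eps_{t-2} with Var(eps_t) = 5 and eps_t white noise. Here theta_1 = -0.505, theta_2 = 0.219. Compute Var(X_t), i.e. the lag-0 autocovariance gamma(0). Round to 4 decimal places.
\gamma(0) = 6.5149

For an MA(q) process X_t = eps_t + sum_i theta_i eps_{t-i} with
Var(eps_t) = sigma^2, the variance is
  gamma(0) = sigma^2 * (1 + sum_i theta_i^2).
  sum_i theta_i^2 = (-0.505)^2 + (0.219)^2 = 0.255025 + 0.047961 = 0.302986.
  gamma(0) = 5 * (1 + 0.302986) = 5 * 1.302986 = 6.51493, which rounds to 6.5149.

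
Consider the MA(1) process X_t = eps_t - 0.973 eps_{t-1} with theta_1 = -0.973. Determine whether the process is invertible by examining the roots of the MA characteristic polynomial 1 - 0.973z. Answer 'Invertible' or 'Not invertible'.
\text{Invertible}

The MA(q) characteristic polynomial is P(z) = 1 - 0.973z.
Invertibility requires all roots to lie outside the unit circle, i.e. |z| > 1 for every root.
This is linear in z: 1 + (-0.973) z = 0  =>  z = -1/(-0.973) = 1.027749,  |z| = 1.027749.
Moduli of all roots: 1.0277.
All moduli strictly greater than 1? Yes.
Verdict: Invertible.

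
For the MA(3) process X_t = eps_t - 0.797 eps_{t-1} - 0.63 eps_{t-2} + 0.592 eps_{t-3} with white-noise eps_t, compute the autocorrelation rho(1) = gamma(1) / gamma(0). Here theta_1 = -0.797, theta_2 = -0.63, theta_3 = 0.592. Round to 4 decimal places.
\rho(1) = -0.2803

For an MA(q) process with theta_0 = 1, the autocovariance is
  gamma(k) = sigma^2 * sum_{i=0..q-k} theta_i * theta_{i+k},
and rho(k) = gamma(k) / gamma(0). Sigma^2 cancels.
  numerator   = (1)*(-0.797) + (-0.797)*(-0.63) + (-0.63)*(0.592) = -0.66785.
  denominator = (1)^2 + (-0.797)^2 + (-0.63)^2 + (0.592)^2 = 2.382573.
  rho(1) = -0.66785 / 2.382573 = -0.2803.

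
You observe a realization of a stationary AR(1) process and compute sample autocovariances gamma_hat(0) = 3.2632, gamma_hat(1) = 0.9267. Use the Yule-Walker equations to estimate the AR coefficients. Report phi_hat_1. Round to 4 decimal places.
\hat\phi_{1} = 0.2840

The Yule-Walker equations for an AR(p) process read, in matrix form,
  Gamma_p phi = r_p,   with   (Gamma_p)_{ij} = gamma(|i - j|),
                       (r_p)_i = gamma(i),   i,j = 1..p.
Substitute the sample gammas (Toeplitz matrix and right-hand side of size 1):
  Gamma_p = [[3.2632]]
  r_p     = [0.9267]
With p = 1 this is the single equation gamma(0) phi_1 = gamma(1):
  phi_hat_1 = gamma(1) / gamma(0) = 0.9267 / 3.2632 = 0.2840.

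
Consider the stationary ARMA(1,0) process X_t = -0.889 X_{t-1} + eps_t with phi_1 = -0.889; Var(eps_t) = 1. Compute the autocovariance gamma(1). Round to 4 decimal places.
\gamma(1) = -4.2398

Multiply the model equation by X_{t-k} and take expectations. With theta_0 = psi_0 = 1 and psi_j the MA(infinity) weights, this gives
  gamma(k) - sum_i phi_i gamma(k-i) = c_k,
  c_k = sigma^2 * sum_{j=k..q} theta_j psi_{j-k}   (c_k = 0 for k > q),
using gamma(-m) = gamma(m).
Pure AR (q = 0): c_0 = sigma^2 = 1, c_k = 0 for k >= 1.
Equations for k = 0 and k = 1 (AR order 1):
  gamma(0) = phi_1 gamma(1) + c_0
  gamma(1) = phi_1 gamma(0) + c_1
Substituting the second into the first: gamma(0) (1 - phi_1^2) = c_0 + phi_1 c_1, so
  gamma(0) = c_0 / (1 - phi_1^2) = 1 / (1 - (-0.889)^2) = 1 / 0.209679 = 4.769195.
  gamma(1) = phi_1 gamma(0) = (-0.889)(4.769195) = -4.239814.
Therefore gamma(1) = -4.2398 (to 4 decimal places).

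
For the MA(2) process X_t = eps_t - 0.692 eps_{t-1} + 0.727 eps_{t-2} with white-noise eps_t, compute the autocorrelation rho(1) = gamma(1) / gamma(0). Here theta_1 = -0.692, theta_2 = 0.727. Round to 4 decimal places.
\rho(1) = -0.5953

For an MA(q) process with theta_0 = 1, the autocovariance is
  gamma(k) = sigma^2 * sum_{i=0..q-k} theta_i * theta_{i+k},
and rho(k) = gamma(k) / gamma(0). Sigma^2 cancels.
  numerator   = (1)*(-0.692) + (-0.692)*(0.727) = -1.195084.
  denominator = (1)^2 + (-0.692)^2 + (0.727)^2 = 2.007393.
  rho(1) = -1.195084 / 2.007393 = -0.5953.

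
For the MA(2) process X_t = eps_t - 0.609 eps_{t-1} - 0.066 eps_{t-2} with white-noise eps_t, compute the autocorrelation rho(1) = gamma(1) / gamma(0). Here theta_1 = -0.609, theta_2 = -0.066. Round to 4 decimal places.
\rho(1) = -0.4136

For an MA(q) process with theta_0 = 1, the autocovariance is
  gamma(k) = sigma^2 * sum_{i=0..q-k} theta_i * theta_{i+k},
and rho(k) = gamma(k) / gamma(0). Sigma^2 cancels.
  numerator   = (1)*(-0.609) + (-0.609)*(-0.066) = -0.568806.
  denominator = (1)^2 + (-0.609)^2 + (-0.066)^2 = 1.375237.
  rho(1) = -0.568806 / 1.375237 = -0.4136.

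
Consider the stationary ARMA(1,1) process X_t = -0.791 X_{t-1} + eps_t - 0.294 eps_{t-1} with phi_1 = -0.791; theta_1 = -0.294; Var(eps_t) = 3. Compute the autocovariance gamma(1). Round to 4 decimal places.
\gamma(1) = -10.7180

Multiply the model equation by X_{t-k} and take expectations. With theta_0 = psi_0 = 1 and psi_j the MA(infinity) weights, this gives
  gamma(k) - sum_i phi_i gamma(k-i) = c_k,
  c_k = sigma^2 * sum_{j=k..q} theta_j psi_{j-k}   (c_k = 0 for k > q),
using gamma(-m) = gamma(m).
psi-weights needed (psi_j = theta_j + sum_i phi_i psi_{j-i}):
  psi_1 = theta_1 + phi_1 = -0.294 + (-0.791) = -1.085
Right-hand sides:
  c_0 = sigma^2 (1 + theta_1 psi_1) = 3 * (1 + (-0.294)(-1.085)) = 3 * 1.31899 = 3.95697
  c_1 = sigma^2 theta_1 = 3 * (-0.294) = -0.882
  c_2 = 0
Equations for k = 0 and k = 1 (AR order 1):
  gamma(0) = phi_1 gamma(1) + c_0
  gamma(1) = phi_1 gamma(0) + c_1
Substituting the second into the first: gamma(0) (1 - phi_1^2) = c_0 + phi_1 c_1, so
  gamma(0) = (c_0 + phi_1 c_1) / (1 - phi_1^2) = (3.95697 + (-0.791)(-0.882)) / (1 - (-0.791)^2) = 4.654632 / 0.374319 = 12.434934.
  gamma(1) = phi_1 gamma(0) + c_1 = (-0.791)(12.434934) + (-0.882) = -10.718033.
Therefore gamma(1) = -10.7180 (to 4 decimal places).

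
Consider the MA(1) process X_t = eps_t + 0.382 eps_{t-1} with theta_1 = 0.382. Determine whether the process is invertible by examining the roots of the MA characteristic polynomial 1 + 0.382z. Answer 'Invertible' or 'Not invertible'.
\text{Invertible}

The MA(q) characteristic polynomial is P(z) = 1 + 0.382z.
Invertibility requires all roots to lie outside the unit circle, i.e. |z| > 1 for every root.
This is linear in z: 1 + (0.382) z = 0  =>  z = -1/(0.382) = -2.617801,  |z| = 2.617801.
Moduli of all roots: 2.6178.
All moduli strictly greater than 1? Yes.
Verdict: Invertible.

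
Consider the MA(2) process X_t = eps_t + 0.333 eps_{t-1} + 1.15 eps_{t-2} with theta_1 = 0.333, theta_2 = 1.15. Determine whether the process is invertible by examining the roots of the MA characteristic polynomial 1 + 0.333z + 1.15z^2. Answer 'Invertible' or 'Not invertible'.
\text{Not invertible}

The MA(q) characteristic polynomial is P(z) = 1 + 0.333z + 1.15z^2.
Invertibility requires all roots to lie outside the unit circle, i.e. |z| > 1 for every root.
Set 1 + (0.333) z + (1.15) z^2 = 0, i.e. a z^2 + b z + c = 0 with a = 1.15, b = 0.333, c = 1.
Discriminant D = b^2 - 4ac = (0.333)^2 - 4*(1.15)*1 = 0.110889 - (4.6) = -4.489111.
D < 0, so the roots are the complex-conjugate pair z = (-b +/- i sqrt(-D)) / (2a) = -0.1448 +/- 0.9212i.
For a conjugate pair |z|^2 = z * conj(z) = (product of roots) = c/a = 1/(1.15) = 0.869565, so |z| = sqrt(0.869565) = 0.9325 for both roots.
Moduli of all roots: 0.9325, 0.9325.
All moduli strictly greater than 1? No.
Verdict: Not invertible.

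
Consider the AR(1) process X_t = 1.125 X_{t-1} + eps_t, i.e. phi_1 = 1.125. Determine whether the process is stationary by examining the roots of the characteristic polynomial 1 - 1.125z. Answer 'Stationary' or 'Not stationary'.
\text{Not stationary}

The AR(p) characteristic polynomial is P(z) = 1 - 1.125z.
Stationarity requires all roots to lie outside the unit circle, i.e. |z| > 1 for every root.
This is linear in z: 1 + (-1.125) z = 0  =>  z = -1/(-1.125) = 0.888889,  |z| = 0.888889.
Moduli of all roots: 0.8889.
All moduli strictly greater than 1? No.
Verdict: Not stationary.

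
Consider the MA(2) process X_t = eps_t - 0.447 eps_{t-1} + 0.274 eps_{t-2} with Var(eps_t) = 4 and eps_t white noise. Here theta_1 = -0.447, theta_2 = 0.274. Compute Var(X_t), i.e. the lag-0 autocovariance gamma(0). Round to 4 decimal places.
\gamma(0) = 5.0995

For an MA(q) process X_t = eps_t + sum_i theta_i eps_{t-i} with
Var(eps_t) = sigma^2, the variance is
  gamma(0) = sigma^2 * (1 + sum_i theta_i^2).
  sum_i theta_i^2 = (-0.447)^2 + (0.274)^2 = 0.199809 + 0.075076 = 0.274885.
  gamma(0) = 4 * (1 + 0.274885) = 4 * 1.274885 = 5.09954, which rounds to 5.0995.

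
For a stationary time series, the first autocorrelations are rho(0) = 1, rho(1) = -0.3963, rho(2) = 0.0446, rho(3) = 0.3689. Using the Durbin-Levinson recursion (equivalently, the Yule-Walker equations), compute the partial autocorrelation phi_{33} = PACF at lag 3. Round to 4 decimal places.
\phi_{33} = 0.4059

The PACF at lag k is phi_{kk}, the last component of the solution
to the Yule-Walker system G_k phi = r_k where
  (G_k)_{ij} = rho(|i - j|), (r_k)_i = rho(i), i,j = 1..k.
Equivalently, Durbin-Levinson gives phi_{kk} iteratively:
  phi_{11} = rho(1)
  phi_{kk} = [rho(k) - sum_{j=1..k-1} phi_{k-1,j} rho(k-j)]
            / [1 - sum_{j=1..k-1} phi_{k-1,j} rho(j)],
  phi_{k,j} = phi_{k-1,j} - phi_{kk} phi_{k-1,k-j},  j = 1..k-1.
Step k = 1:
  phi_11 = rho(1) = -0.3963.
Step k = 2:
  phi_22 = [rho(2) - phi_11 rho(1)] / [1 - phi_11 rho(1)] = [0.0446 - (-0.3963)(-0.3963)] / [1 - (-0.3963)(-0.3963)]
         = -0.11245369 / 0.84294631 = -0.133406.
  Update: phi_21 = phi_11 - phi_22 phi_11 = -0.3963 - (-0.133406)(-0.3963) = -0.449169.
Step k = 3:
  phi_33 = [rho(3) - phi_21 rho(2) - phi_22 rho(1)] / [1 - phi_21 rho(1) - phi_22 rho(2)]
    numerator   = 0.3689 - (-0.449169)(0.0446) - (-0.133406)(-0.3963) = 0.33606431
    denominator = 1 - (-0.449169)(-0.3963) - (-0.133406)(0.0446) = 0.82794437
  phi_33 = 0.33606431 / 0.82794437 = 0.4059.
Therefore phi_{33} = 0.4059.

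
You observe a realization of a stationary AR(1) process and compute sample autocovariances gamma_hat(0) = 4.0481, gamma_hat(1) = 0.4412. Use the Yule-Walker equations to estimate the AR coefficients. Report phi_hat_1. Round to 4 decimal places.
\hat\phi_{1} = 0.1090

The Yule-Walker equations for an AR(p) process read, in matrix form,
  Gamma_p phi = r_p,   with   (Gamma_p)_{ij} = gamma(|i - j|),
                       (r_p)_i = gamma(i),   i,j = 1..p.
Substitute the sample gammas (Toeplitz matrix and right-hand side of size 1):
  Gamma_p = [[4.0481]]
  r_p     = [0.4412]
With p = 1 this is the single equation gamma(0) phi_1 = gamma(1):
  phi_hat_1 = gamma(1) / gamma(0) = 0.4412 / 4.0481 = 0.1090.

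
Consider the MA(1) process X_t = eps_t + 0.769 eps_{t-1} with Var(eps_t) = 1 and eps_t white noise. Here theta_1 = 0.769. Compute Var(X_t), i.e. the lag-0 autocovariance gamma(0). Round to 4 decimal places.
\gamma(0) = 1.5914

For an MA(q) process X_t = eps_t + sum_i theta_i eps_{t-i} with
Var(eps_t) = sigma^2, the variance is
  gamma(0) = sigma^2 * (1 + sum_i theta_i^2).
  sum_i theta_i^2 = (0.769)^2 = 0.591361.
  gamma(0) = 1 * (1 + 0.591361) = 1 * 1.591361 = 1.591361, which rounds to 1.5914.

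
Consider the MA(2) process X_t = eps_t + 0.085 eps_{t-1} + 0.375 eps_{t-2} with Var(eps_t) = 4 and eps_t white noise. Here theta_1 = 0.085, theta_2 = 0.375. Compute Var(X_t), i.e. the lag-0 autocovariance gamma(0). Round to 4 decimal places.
\gamma(0) = 4.5914

For an MA(q) process X_t = eps_t + sum_i theta_i eps_{t-i} with
Var(eps_t) = sigma^2, the variance is
  gamma(0) = sigma^2 * (1 + sum_i theta_i^2).
  sum_i theta_i^2 = (0.085)^2 + (0.375)^2 = 0.007225 + 0.140625 = 0.14785.
  gamma(0) = 4 * (1 + 0.14785) = 4 * 1.14785 = 4.5914.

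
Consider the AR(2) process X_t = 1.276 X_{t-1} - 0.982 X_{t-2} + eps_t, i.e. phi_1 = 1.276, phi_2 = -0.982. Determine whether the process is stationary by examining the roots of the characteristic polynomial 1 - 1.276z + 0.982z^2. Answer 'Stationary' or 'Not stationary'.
\text{Stationary}

The AR(p) characteristic polynomial is P(z) = 1 - 1.276z + 0.982z^2.
Stationarity requires all roots to lie outside the unit circle, i.e. |z| > 1 for every root.
Set 1 + (-1.276) z + (0.982) z^2 = 0, i.e. a z^2 + b z + c = 0 with a = 0.982, b = -1.276, c = 1.
Discriminant D = b^2 - 4ac = (-1.276)^2 - 4*(0.982)*1 = 1.628176 - (3.928) = -2.299824.
D < 0, so the roots are the complex-conjugate pair z = (-b +/- i sqrt(-D)) / (2a) = 0.6497 +/- 0.7722i.
For a conjugate pair |z|^2 = z * conj(z) = (product of roots) = c/a = 1/(0.982) = 1.01833, so |z| = sqrt(1.01833) = 1.0091 for both roots.
Moduli of all roots: 1.0091, 1.0091.
All moduli strictly greater than 1? Yes.
Verdict: Stationary.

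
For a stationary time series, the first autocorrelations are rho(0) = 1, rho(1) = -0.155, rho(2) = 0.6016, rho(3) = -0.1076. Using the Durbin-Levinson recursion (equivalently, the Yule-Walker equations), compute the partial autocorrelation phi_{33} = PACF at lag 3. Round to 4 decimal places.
\phi_{33} = 0.0350

The PACF at lag k is phi_{kk}, the last component of the solution
to the Yule-Walker system G_k phi = r_k where
  (G_k)_{ij} = rho(|i - j|), (r_k)_i = rho(i), i,j = 1..k.
Equivalently, Durbin-Levinson gives phi_{kk} iteratively:
  phi_{11} = rho(1)
  phi_{kk} = [rho(k) - sum_{j=1..k-1} phi_{k-1,j} rho(k-j)]
            / [1 - sum_{j=1..k-1} phi_{k-1,j} rho(j)],
  phi_{k,j} = phi_{k-1,j} - phi_{kk} phi_{k-1,k-j},  j = 1..k-1.
Step k = 1:
  phi_11 = rho(1) = -0.155.
Step k = 2:
  phi_22 = [rho(2) - phi_11 rho(1)] / [1 - phi_11 rho(1)] = [0.6016 - (-0.155)(-0.155)] / [1 - (-0.155)(-0.155)]
         = 0.577575 / 0.975975 = 0.591793.
  Update: phi_21 = phi_11 - phi_22 phi_11 = -0.155 - (0.591793)(-0.155) = -0.063272.
Step k = 3:
  phi_33 = [rho(3) - phi_21 rho(2) - phi_22 rho(1)] / [1 - phi_21 rho(1) - phi_22 rho(2)]
    numerator   = -0.1076 - (-0.063272)(0.6016) - (0.591793)(-0.155) = 0.02219239
    denominator = 1 - (-0.063272)(-0.155) - (0.591793)(0.6016) = 0.63417026
  phi_33 = 0.02219239 / 0.63417026 = 0.035.
Therefore phi_{33} = 0.0350.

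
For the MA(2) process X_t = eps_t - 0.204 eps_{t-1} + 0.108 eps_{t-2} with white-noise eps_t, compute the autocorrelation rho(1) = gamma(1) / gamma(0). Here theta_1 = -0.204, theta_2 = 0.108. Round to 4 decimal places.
\rho(1) = -0.2146

For an MA(q) process with theta_0 = 1, the autocovariance is
  gamma(k) = sigma^2 * sum_{i=0..q-k} theta_i * theta_{i+k},
and rho(k) = gamma(k) / gamma(0). Sigma^2 cancels.
  numerator   = (1)*(-0.204) + (-0.204)*(0.108) = -0.226032.
  denominator = (1)^2 + (-0.204)^2 + (0.108)^2 = 1.05328.
  rho(1) = -0.226032 / 1.05328 = -0.2146.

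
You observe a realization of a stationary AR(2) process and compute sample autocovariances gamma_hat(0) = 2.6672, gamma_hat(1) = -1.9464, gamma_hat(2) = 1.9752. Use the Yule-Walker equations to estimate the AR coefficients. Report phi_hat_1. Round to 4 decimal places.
\hat\phi_{1} = -0.4050

The Yule-Walker equations for an AR(p) process read, in matrix form,
  Gamma_p phi = r_p,   with   (Gamma_p)_{ij} = gamma(|i - j|),
                       (r_p)_i = gamma(i),   i,j = 1..p.
Substitute the sample gammas (Toeplitz matrix and right-hand side of size 2):
  Gamma_p = [[2.6672, -1.9464], [-1.9464, 2.6672]]
  r_p     = [-1.9464, 1.9752]
Written out:
  2.6672 phi_1 - 1.9464 phi_2 = -1.9464
  -1.9464 phi_1 + 2.6672 phi_2 = 1.9752
Solve by Cramer's rule:
  det = gamma(0)^2 - gamma(1)^2 = (2.6672)^2 - (-1.9464)^2 = 7.11395584 - 3.78847296 = 3.32548288
  phi_hat_1 = [gamma(1) gamma(0) - gamma(1) gamma(2)] / det = [(-1.9464)(2.6672) - (-1.9464)(1.9752)] / 3.32548288 = -1.3469088 / 3.32548288 = -0.405
  phi_hat_2 = [gamma(0) gamma(2) - gamma(1)^2] / det = [(2.6672)(1.9752) - (-1.9464)^2] / 3.32548288 = 1.47978048 / 3.32548288 = 0.445
So phi_hat = [-0.4050, 0.4450].
Therefore phi_hat_1 = -0.4050.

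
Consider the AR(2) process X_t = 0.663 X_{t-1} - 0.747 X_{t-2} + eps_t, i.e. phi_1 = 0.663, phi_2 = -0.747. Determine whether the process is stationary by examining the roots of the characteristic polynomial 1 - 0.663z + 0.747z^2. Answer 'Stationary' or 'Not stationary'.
\text{Stationary}

The AR(p) characteristic polynomial is P(z) = 1 - 0.663z + 0.747z^2.
Stationarity requires all roots to lie outside the unit circle, i.e. |z| > 1 for every root.
Set 1 + (-0.663) z + (0.747) z^2 = 0, i.e. a z^2 + b z + c = 0 with a = 0.747, b = -0.663, c = 1.
Discriminant D = b^2 - 4ac = (-0.663)^2 - 4*(0.747)*1 = 0.439569 - (2.988) = -2.548431.
D < 0, so the roots are the complex-conjugate pair z = (-b +/- i sqrt(-D)) / (2a) = 0.4438 +/- 1.0685i.
For a conjugate pair |z|^2 = z * conj(z) = (product of roots) = c/a = 1/(0.747) = 1.338688, so |z| = sqrt(1.338688) = 1.157 for both roots.
Moduli of all roots: 1.1570, 1.1570.
All moduli strictly greater than 1? Yes.
Verdict: Stationary.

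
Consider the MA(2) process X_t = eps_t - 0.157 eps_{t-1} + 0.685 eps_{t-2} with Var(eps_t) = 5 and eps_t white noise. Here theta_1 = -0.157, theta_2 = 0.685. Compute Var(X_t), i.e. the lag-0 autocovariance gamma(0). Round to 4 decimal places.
\gamma(0) = 7.4694

For an MA(q) process X_t = eps_t + sum_i theta_i eps_{t-i} with
Var(eps_t) = sigma^2, the variance is
  gamma(0) = sigma^2 * (1 + sum_i theta_i^2).
  sum_i theta_i^2 = (-0.157)^2 + (0.685)^2 = 0.024649 + 0.469225 = 0.493874.
  gamma(0) = 5 * (1 + 0.493874) = 5 * 1.493874 = 7.46937, which rounds to 7.4694.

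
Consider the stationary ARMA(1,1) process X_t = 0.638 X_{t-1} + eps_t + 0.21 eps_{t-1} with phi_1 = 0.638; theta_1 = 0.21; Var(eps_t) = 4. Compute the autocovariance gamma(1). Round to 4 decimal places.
\gamma(1) = 6.4869

Multiply the model equation by X_{t-k} and take expectations. With theta_0 = psi_0 = 1 and psi_j the MA(infinity) weights, this gives
  gamma(k) - sum_i phi_i gamma(k-i) = c_k,
  c_k = sigma^2 * sum_{j=k..q} theta_j psi_{j-k}   (c_k = 0 for k > q),
using gamma(-m) = gamma(m).
psi-weights needed (psi_j = theta_j + sum_i phi_i psi_{j-i}):
  psi_1 = theta_1 + phi_1 = 0.21 + (0.638) = 0.848
Right-hand sides:
  c_0 = sigma^2 (1 + theta_1 psi_1) = 4 * (1 + (0.21)(0.848)) = 4 * 1.17808 = 4.71232
  c_1 = sigma^2 theta_1 = 4 * (0.21) = 0.84
  c_2 = 0
Equations for k = 0 and k = 1 (AR order 1):
  gamma(0) = phi_1 gamma(1) + c_0
  gamma(1) = phi_1 gamma(0) + c_1
Substituting the second into the first: gamma(0) (1 - phi_1^2) = c_0 + phi_1 c_1, so
  gamma(0) = (c_0 + phi_1 c_1) / (1 - phi_1^2) = (4.71232 + (0.638)(0.84)) / (1 - (0.638)^2) = 5.24824 / 0.592956 = 8.850977.
  gamma(1) = phi_1 gamma(0) + c_1 = (0.638)(8.850977) + (0.84) = 6.486923.
Therefore gamma(1) = 6.4869 (to 4 decimal places).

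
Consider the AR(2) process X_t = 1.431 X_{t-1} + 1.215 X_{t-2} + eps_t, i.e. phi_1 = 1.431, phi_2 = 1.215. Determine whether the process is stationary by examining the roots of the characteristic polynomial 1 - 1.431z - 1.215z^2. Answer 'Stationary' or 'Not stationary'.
\text{Not stationary}

The AR(p) characteristic polynomial is P(z) = 1 - 1.431z - 1.215z^2.
Stationarity requires all roots to lie outside the unit circle, i.e. |z| > 1 for every root.
Set 1 + (-1.431) z + (-1.215) z^2 = 0, i.e. a z^2 + b z + c = 0 with a = -1.215, b = -1.431, c = 1.
Discriminant D = b^2 - 4ac = (-1.431)^2 - 4*(-1.215)*1 = 2.047761 - (-4.86) = 6.907761.
D >= 0, so the roots are real: z = (-b +/- sqrt(D)) / (2a) = (1.431 +/- 2.628262) / (-2.43).
  z_1 = (1.431 + 2.628262) / (-2.43) = -1.6705,   |z_1| = 1.6705.
  z_2 = (1.431 - 2.628262) / (-2.43) = 0.4927,   |z_2| = 0.4927.
Moduli of all roots: 1.6705, 0.4927.
All moduli strictly greater than 1? No.
Verdict: Not stationary.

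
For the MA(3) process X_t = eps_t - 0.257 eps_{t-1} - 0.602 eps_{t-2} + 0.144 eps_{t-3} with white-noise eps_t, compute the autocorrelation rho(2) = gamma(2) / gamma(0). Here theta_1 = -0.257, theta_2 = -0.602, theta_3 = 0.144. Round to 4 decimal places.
\rho(2) = -0.4409

For an MA(q) process with theta_0 = 1, the autocovariance is
  gamma(k) = sigma^2 * sum_{i=0..q-k} theta_i * theta_{i+k},
and rho(k) = gamma(k) / gamma(0). Sigma^2 cancels.
  numerator   = (1)*(-0.602) + (-0.257)*(0.144) = -0.639008.
  denominator = (1)^2 + (-0.257)^2 + (-0.602)^2 + (0.144)^2 = 1.449189.
  rho(2) = -0.639008 / 1.449189 = -0.4409.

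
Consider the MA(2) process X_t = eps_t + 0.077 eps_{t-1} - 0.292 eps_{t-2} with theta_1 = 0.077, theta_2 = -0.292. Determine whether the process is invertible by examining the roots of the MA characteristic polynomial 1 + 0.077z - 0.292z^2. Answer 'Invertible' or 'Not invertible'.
\text{Invertible}

The MA(q) characteristic polynomial is P(z) = 1 + 0.077z - 0.292z^2.
Invertibility requires all roots to lie outside the unit circle, i.e. |z| > 1 for every root.
Set 1 + (0.077) z + (-0.292) z^2 = 0, i.e. a z^2 + b z + c = 0 with a = -0.292, b = 0.077, c = 1.
Discriminant D = b^2 - 4ac = (0.077)^2 - 4*(-0.292)*1 = 0.005929 - (-1.168) = 1.173929.
D >= 0, so the roots are real: z = (-b +/- sqrt(D)) / (2a) = (-0.077 +/- 1.08348) / (-0.584).
  z_1 = (-0.077 + 1.08348) / (-0.584) = -1.7234,   |z_1| = 1.7234.
  z_2 = (-0.077 - 1.08348) / (-0.584) = 1.9871,   |z_2| = 1.9871.
Moduli of all roots: 1.7234, 1.9871.
All moduli strictly greater than 1? Yes.
Verdict: Invertible.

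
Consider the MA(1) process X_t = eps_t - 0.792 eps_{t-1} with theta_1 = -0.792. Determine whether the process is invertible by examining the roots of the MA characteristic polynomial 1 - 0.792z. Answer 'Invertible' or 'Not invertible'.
\text{Invertible}

The MA(q) characteristic polynomial is P(z) = 1 - 0.792z.
Invertibility requires all roots to lie outside the unit circle, i.e. |z| > 1 for every root.
This is linear in z: 1 + (-0.792) z = 0  =>  z = -1/(-0.792) = 1.262626,  |z| = 1.262626.
Moduli of all roots: 1.2626.
All moduli strictly greater than 1? Yes.
Verdict: Invertible.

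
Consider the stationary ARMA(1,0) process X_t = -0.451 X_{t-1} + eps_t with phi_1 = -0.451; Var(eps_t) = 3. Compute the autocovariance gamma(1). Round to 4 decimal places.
\gamma(1) = -1.6985

Multiply the model equation by X_{t-k} and take expectations. With theta_0 = psi_0 = 1 and psi_j the MA(infinity) weights, this gives
  gamma(k) - sum_i phi_i gamma(k-i) = c_k,
  c_k = sigma^2 * sum_{j=k..q} theta_j psi_{j-k}   (c_k = 0 for k > q),
using gamma(-m) = gamma(m).
Pure AR (q = 0): c_0 = sigma^2 = 3, c_k = 0 for k >= 1.
Equations for k = 0 and k = 1 (AR order 1):
  gamma(0) = phi_1 gamma(1) + c_0
  gamma(1) = phi_1 gamma(0) + c_1
Substituting the second into the first: gamma(0) (1 - phi_1^2) = c_0 + phi_1 c_1, so
  gamma(0) = c_0 / (1 - phi_1^2) = 3 / (1 - (-0.451)^2) = 3 / 0.796599 = 3.76601.
  gamma(1) = phi_1 gamma(0) = (-0.451)(3.76601) = -1.698471.
Therefore gamma(1) = -1.6985 (to 4 decimal places).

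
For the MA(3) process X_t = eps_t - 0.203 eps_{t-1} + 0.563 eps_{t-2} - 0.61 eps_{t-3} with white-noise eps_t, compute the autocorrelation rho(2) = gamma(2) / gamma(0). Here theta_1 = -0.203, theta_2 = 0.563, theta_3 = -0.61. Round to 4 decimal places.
\rho(2) = 0.3969

For an MA(q) process with theta_0 = 1, the autocovariance is
  gamma(k) = sigma^2 * sum_{i=0..q-k} theta_i * theta_{i+k},
and rho(k) = gamma(k) / gamma(0). Sigma^2 cancels.
  numerator   = (1)*(0.563) + (-0.203)*(-0.61) = 0.68683.
  denominator = (1)^2 + (-0.203)^2 + (0.563)^2 + (-0.61)^2 = 1.730278.
  rho(2) = 0.68683 / 1.730278 = 0.3969.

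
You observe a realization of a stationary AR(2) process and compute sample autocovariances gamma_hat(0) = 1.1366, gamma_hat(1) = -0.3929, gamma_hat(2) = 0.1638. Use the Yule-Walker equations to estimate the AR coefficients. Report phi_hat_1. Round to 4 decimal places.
\hat\phi_{1} = -0.3360

The Yule-Walker equations for an AR(p) process read, in matrix form,
  Gamma_p phi = r_p,   with   (Gamma_p)_{ij} = gamma(|i - j|),
                       (r_p)_i = gamma(i),   i,j = 1..p.
Substitute the sample gammas (Toeplitz matrix and right-hand side of size 2):
  Gamma_p = [[1.1366, -0.3929], [-0.3929, 1.1366]]
  r_p     = [-0.3929, 0.1638]
Written out:
  1.1366 phi_1 - 0.3929 phi_2 = -0.3929
  -0.3929 phi_1 + 1.1366 phi_2 = 0.1638
Solve by Cramer's rule:
  det = gamma(0)^2 - gamma(1)^2 = (1.1366)^2 - (-0.3929)^2 = 1.29185956 - 0.15437041 = 1.13748915
  phi_hat_1 = [gamma(1) gamma(0) - gamma(1) gamma(2)] / det = [(-0.3929)(1.1366) - (-0.3929)(0.1638)] / 1.13748915 = -0.38221312 / 1.13748915 = -0.336
  phi_hat_2 = [gamma(0) gamma(2) - gamma(1)^2] / det = [(1.1366)(0.1638) - (-0.3929)^2] / 1.13748915 = 0.03180467 / 1.13748915 = 0.028
So phi_hat = [-0.3360, 0.0280].
Therefore phi_hat_1 = -0.3360.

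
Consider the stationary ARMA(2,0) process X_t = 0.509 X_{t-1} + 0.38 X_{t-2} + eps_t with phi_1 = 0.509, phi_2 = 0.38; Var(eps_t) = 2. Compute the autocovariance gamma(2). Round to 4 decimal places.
\gamma(2) = 5.7208

Multiply the model equation by X_{t-k} and take expectations. With theta_0 = psi_0 = 1 and psi_j the MA(infinity) weights, this gives
  gamma(k) - sum_i phi_i gamma(k-i) = c_k,
  c_k = sigma^2 * sum_{j=k..q} theta_j psi_{j-k}   (c_k = 0 for k > q),
using gamma(-m) = gamma(m).
Pure AR (q = 0): c_0 = sigma^2 = 2, c_k = 0 for k >= 1.
Equations for k = 0, 1, 2 (AR order 2, c_2 = 0):
  (E0) gamma(0) = phi_1 gamma(1) + phi_2 gamma(2) + c_0
  (E1) gamma(1) = phi_1 gamma(0) + phi_2 gamma(1) + c_1
  (E2) gamma(2) = phi_1 gamma(1) + phi_2 gamma(0)
From (E1): gamma(1) = A gamma(0) + B with
  A = phi_1 / (1 - phi_2) = 0.509 / 0.62 = 0.820968,   B = c_1 / (1 - phi_2) = 0 / 0.62 = 0.
Insert (E2) into (E0): gamma(0) (1 - phi_2^2) = phi_1 (1 + phi_2) gamma(1) + c_0.
  phi_1 (1 + phi_2) = (0.509)(1.38) = 0.70242,   1 - phi_2^2 = 0.8556.
Replace gamma(1) by A gamma(0) + B and collect gamma(0):
  gamma(0) [0.8556 - (0.70242)(0.820968)] = c_0 = 2
  gamma(0) * 0.278936 = 2
  gamma(0) = 2 / 0.278936 = 7.170108.
  gamma(1) = A gamma(0) = (0.820968)(7.170108) = 5.886427.
  gamma(2) = phi_1 gamma(1) + phi_2 gamma(0) = (0.509)(5.886427) + (0.38)(7.170108) = 5.720832.
Therefore gamma(2) = 5.7208 (to 4 decimal places).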